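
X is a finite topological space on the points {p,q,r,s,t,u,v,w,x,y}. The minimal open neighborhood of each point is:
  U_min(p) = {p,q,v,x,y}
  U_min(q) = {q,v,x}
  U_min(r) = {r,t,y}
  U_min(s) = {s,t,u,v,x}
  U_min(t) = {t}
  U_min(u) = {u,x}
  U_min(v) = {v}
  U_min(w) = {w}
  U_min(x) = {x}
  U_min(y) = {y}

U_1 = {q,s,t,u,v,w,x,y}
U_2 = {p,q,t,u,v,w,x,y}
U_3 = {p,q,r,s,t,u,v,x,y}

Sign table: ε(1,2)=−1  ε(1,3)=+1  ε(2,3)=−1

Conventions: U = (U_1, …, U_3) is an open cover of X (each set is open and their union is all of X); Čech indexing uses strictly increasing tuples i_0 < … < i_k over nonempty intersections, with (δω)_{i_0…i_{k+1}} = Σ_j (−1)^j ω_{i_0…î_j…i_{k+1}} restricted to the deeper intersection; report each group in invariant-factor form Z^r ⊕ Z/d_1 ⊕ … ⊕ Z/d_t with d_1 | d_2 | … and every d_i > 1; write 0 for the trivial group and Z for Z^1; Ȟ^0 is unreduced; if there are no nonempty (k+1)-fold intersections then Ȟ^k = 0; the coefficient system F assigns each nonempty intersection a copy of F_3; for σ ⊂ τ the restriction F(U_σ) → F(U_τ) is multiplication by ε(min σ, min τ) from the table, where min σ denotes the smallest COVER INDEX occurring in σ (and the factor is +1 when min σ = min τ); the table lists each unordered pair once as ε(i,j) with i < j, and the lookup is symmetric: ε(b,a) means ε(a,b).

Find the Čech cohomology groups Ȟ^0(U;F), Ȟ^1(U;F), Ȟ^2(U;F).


nonempty overlaps:
  U12={q,t,u,v,w,x,y} U13={q,s,t,u,v,x,y} U23={p,q,t,u,v,x,y}
  U123={q,t,u,v,x,y}
C dims 3,3,1; δ0: rk_F3 2; δ1: rk_F3 1
degree 0: 3−2−0 = 1 → Ȟ^0 ≅ Z/3
degree 1: 3−1−2 = 0 → Ȟ^1 ≅ 0
degree 2: 1−0−1 = 0 → Ȟ^2 ≅ 0

Ȟ^0 ≅ Z/3, Ȟ^1 ≅ 0, Ȟ^2 ≅ 0


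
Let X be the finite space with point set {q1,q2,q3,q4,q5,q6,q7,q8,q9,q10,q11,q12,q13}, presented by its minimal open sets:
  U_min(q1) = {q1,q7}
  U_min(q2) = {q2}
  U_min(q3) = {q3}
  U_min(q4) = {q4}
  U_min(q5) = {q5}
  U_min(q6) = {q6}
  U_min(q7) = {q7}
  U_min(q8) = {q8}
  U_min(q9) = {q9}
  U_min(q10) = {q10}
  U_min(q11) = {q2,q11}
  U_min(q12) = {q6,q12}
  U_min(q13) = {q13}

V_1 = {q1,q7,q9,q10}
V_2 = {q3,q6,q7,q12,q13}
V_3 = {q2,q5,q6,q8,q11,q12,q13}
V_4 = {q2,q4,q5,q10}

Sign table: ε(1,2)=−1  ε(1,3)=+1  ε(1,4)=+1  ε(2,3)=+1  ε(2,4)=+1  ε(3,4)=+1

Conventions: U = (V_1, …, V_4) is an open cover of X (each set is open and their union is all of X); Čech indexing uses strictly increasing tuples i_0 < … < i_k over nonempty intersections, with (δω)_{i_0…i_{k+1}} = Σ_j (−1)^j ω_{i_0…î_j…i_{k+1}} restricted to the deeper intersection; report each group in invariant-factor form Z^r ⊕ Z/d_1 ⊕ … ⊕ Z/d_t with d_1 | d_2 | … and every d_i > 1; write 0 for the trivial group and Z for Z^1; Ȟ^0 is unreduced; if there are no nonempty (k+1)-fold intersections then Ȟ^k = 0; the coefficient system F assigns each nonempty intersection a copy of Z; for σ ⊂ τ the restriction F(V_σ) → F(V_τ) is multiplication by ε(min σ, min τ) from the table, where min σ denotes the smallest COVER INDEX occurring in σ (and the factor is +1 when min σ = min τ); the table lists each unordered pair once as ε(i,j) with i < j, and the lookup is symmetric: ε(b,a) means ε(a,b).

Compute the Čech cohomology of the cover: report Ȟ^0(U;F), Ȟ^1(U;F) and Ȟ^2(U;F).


Ȟ^0 ≅ 0,  Ȟ^1 ≅ Z/2,  Ȟ^2 ≅ 0

nonempty intersections:
  V12={q7} V14={q10} V23={q6,q12,q13} V34={q2,q5}
C dims 4,4; δ0: rk 4, SNF 1^3·2
Ȟ^0: (4−4)−0=0 ⇒ 0
Ȟ^1: (4−0)−4=0 plus torsion [2] ⇒ Z/2
Ȟ^2: (0−0)−0=0 ⇒ 0


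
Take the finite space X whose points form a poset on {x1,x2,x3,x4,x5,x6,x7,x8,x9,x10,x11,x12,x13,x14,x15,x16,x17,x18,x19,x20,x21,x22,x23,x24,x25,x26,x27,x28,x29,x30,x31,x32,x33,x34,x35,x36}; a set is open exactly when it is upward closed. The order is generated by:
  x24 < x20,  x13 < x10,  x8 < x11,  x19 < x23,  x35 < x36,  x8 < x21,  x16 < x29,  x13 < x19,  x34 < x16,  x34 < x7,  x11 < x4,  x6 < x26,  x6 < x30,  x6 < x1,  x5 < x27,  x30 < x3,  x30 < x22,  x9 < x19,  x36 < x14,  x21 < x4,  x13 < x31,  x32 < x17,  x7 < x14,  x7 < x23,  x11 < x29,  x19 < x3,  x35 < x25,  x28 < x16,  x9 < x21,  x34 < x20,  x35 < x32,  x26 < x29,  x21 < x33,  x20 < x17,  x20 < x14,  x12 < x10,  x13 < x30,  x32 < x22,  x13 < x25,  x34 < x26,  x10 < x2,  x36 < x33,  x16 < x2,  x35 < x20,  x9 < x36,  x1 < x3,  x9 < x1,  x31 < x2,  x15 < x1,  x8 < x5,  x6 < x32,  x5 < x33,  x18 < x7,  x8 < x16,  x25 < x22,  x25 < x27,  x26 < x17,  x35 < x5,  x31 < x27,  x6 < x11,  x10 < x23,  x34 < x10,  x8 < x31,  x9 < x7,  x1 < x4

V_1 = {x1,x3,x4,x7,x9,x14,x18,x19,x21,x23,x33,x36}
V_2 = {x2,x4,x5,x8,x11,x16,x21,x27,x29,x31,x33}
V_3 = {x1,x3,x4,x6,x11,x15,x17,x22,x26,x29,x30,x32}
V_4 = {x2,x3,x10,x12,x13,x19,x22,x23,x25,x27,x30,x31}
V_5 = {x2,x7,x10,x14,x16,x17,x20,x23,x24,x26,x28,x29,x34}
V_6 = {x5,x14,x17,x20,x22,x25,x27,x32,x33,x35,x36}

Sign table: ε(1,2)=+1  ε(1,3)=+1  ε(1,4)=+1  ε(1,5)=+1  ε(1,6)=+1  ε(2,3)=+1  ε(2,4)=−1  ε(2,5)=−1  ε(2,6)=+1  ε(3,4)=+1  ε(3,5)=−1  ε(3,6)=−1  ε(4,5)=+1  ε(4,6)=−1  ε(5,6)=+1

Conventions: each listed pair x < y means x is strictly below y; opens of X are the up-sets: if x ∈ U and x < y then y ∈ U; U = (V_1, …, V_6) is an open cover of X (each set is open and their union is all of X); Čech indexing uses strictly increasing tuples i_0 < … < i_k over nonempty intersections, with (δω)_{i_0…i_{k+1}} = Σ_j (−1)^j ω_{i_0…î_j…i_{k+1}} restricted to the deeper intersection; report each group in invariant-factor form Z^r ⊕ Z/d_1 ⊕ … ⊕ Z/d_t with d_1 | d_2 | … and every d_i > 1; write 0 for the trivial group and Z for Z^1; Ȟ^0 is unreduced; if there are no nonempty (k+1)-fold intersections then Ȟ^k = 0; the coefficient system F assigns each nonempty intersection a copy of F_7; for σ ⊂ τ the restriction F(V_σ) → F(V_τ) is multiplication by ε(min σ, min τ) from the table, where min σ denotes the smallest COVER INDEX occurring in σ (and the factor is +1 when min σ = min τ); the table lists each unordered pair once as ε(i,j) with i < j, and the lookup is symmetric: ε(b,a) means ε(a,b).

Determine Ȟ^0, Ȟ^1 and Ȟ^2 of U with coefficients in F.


Ȟ^0(U;F) ≅ 0, Ȟ^1(U;F) ≅ 0 and Ȟ^2(U;F) ≅ Z/7

nonempty intersections:
  V12={x4,x21,x33} V13={x1,x3,x4} V14={x3,x19,x23} V15={x7,x14,x23} V16={x14,x33,x36} V23={x4,x11,x29} V24={x2,x27,x31} V25={x2,x16,x29} V26={x5,x27,x33} V34={x3,x22,x30} V35={x17,x26,x29} V36={x17,x22,x32} V45={x2,x10,x23} V46={x22,x25,x27} V56={x14,x17,x20}
  V123={x4} V126={x33} V134={x3} V145={x23} V156={x14} V235={x29} V245={x2} V246={x27} V346={x22} V356={x17}
C dims 6,15,10; δ0: rk_F7 6; δ1: rk_F7 9
Ȟ^0: (6−6)−0=0 ⇒ 0
Ȟ^1: (15−9)−6=0 ⇒ 0
Ȟ^2: (10−0)−9=1 ⇒ Z/7


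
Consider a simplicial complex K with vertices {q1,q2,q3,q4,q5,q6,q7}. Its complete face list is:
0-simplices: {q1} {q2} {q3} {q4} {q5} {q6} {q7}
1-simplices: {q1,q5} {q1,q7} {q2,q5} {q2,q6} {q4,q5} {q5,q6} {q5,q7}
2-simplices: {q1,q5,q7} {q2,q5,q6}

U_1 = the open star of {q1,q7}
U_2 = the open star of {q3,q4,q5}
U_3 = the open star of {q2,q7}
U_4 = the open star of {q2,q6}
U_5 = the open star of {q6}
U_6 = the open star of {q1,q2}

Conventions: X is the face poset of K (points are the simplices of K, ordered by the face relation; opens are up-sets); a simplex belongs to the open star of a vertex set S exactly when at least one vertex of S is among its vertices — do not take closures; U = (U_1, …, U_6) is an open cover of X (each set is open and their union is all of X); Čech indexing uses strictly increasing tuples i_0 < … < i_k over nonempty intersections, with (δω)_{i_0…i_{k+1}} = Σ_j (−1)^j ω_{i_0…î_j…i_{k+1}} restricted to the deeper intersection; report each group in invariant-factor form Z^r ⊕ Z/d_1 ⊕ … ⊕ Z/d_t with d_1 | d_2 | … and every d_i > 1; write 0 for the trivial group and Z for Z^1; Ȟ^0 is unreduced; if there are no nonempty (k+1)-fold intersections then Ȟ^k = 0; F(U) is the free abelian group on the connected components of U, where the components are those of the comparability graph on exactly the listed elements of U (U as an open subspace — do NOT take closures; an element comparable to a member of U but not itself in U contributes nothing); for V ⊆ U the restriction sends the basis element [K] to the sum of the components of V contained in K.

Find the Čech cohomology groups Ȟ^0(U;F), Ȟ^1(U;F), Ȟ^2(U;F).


Ȟ^0(U;F) ≅ Z^2, Ȟ^1(U;F) ≅ 0 and Ȟ^2(U;F) ≅ 0

nonempty intersections:
  U1={{q1},{q7},{q1,q5},{q1,q7},{q5,q7},{q1,q5,q7}} U2={{q3},{q4},{q5},{q1,q5},{q2,q5},{q4,q5},{q5,q6},{q5,q7},{q1,q5,q7},{q2,q5,q6}} U3={{q2},{q7},{q1,q7},{q2,q5},{q2,q6},{q5,q7},{q1,q5,q7},{q2,q5,q6}} U4={{q2},{q6},{q2,q5},{q2,q6},{q5,q6},{q2,q5,q6}} U5={{q6},{q2,q6},{q5,q6},{q2,q5,q6}} U6={{q1},{q2},{q1,q5},{q1,q7},{q2,q5},{q2,q6},{q1,q5,q7},{q2,q5,q6}}
  U12={{q1,q5},{q5,q7},{q1,q5,q7}} U13={{q7},{q1,q7},{q5,q7},{q1,q5,q7}} U16={{q1},{q1,q5},{q1,q7},{q1,q5,q7}} U23={{q2,q5},{q5,q7},{q1,q5,q7},{q2,q5,q6}} U24={{q2,q5},{q5,q6},{q2,q5,q6}} U25={{q5,q6},{q2,q5,q6}} U26={{q1,q5},{q2,q5},{q1,q5,q7},{q2,q5,q6}} U34={{q2},{q2,q5},{q2,q6},{q2,q5,q6}} U35={{q2,q6},{q2,q5,q6}} U36={{q2},{q1,q7},{q2,q5},{q2,q6},{q1,q5,q7},{q2,q5,q6}} U45={{q6},{q2,q6},{q5,q6},{q2,q5,q6}} U46={{q2},{q2,q5},{q2,q6},{q2,q5,q6}} U56={{q2,q6},{q2,q5,q6}}
  U123={{q5,q7},{q1,q5,q7}} U126={{q1,q5},{q1,q5,q7}} U136={{q1,q7},{q1,q5,q7}} U234={{q2,q5},{q2,q5,q6}} U235={{q2,q5,q6}} U236={{q2,q5},{q1,q5,q7},{q2,q5,q6}} U245={{q5,q6},{q2,q5,q6}} U246={{q2,q5},{q2,q5,q6}} U256={{q2,q5,q6}} U345={{q2,q6},{q2,q5,q6}} U346={{q2},{q2,q5},{q2,q6},{q2,q5,q6}} U356={{q2,q6},{q2,q5,q6}} U456={{q2,q6},{q2,q5,q6}}
  U1236={{q1,q5,q7}} U2345={{q2,q5,q6}} U2346={{q2,q5},{q2,q5,q6}} U2356={{q2,q5,q6}} U2456={{q2,q5,q6}} U3456={{q2,q6},{q2,q5,q6}}
  U23456={{q2,q5,q6}}
components per intersection:
  U1: {{q1},{q7},{q1,q5},{q1,q7},{q5,q7},{q1,q5,q7}}
  U2: {{q3}} {{q4},{q5},{q1,q5},{q2,q5},{q4,q5},{q5,q6},{q5,q7},{q1,q5,q7},{q2,q5,q6}}
  U3: {{q2},{q2,q5},{q2,q6},{q2,q5,q6}} {{q7},{q1,q7},{q5,q7},{q1,q5,q7}}
  U4: {{q2},{q6},{q2,q5},{q2,q6},{q5,q6},{q2,q5,q6}}
  U5: {{q6},{q2,q6},{q5,q6},{q2,q5,q6}}
  U6: {{q1},{q1,q5},{q1,q7},{q1,q5,q7}} {{q2},{q2,q5},{q2,q6},{q2,q5,q6}}
  U12: {{q1,q5},{q5,q7},{q1,q5,q7}}
  U13: {{q7},{q1,q7},{q5,q7},{q1,q5,q7}}
  U16: {{q1},{q1,q5},{q1,q7},{q1,q5,q7}}
  U23: {{q2,q5},{q2,q5,q6}} {{q5,q7},{q1,q5,q7}}
  U24: {{q2,q5},{q5,q6},{q2,q5,q6}}
  U25: {{q5,q6},{q2,q5,q6}}
  U26: {{q1,q5},{q1,q5,q7}} {{q2,q5},{q2,q5,q6}}
  U34: {{q2},{q2,q5},{q2,q6},{q2,q5,q6}}
  U35: {{q2,q6},{q2,q5,q6}}
  U36: {{q2},{q2,q5},{q2,q6},{q2,q5,q6}} {{q1,q7},{q1,q5,q7}}
  U45: {{q6},{q2,q6},{q5,q6},{q2,q5,q6}}
  U46: {{q2},{q2,q5},{q2,q6},{q2,q5,q6}}
  U56: {{q2,q6},{q2,q5,q6}}
  U123: {{q5,q7},{q1,q5,q7}}
  U126: {{q1,q5},{q1,q5,q7}}
  U136: {{q1,q7},{q1,q5,q7}}
  U234: {{q2,q5},{q2,q5,q6}}
  U235: {{q2,q5,q6}}
  U236: {{q2,q5},{q2,q5,q6}} {{q1,q5,q7}}
  U245: {{q5,q6},{q2,q5,q6}}
  U246: {{q2,q5},{q2,q5,q6}}
  U256: {{q2,q5,q6}}
  U345: {{q2,q6},{q2,q5,q6}}
  U346: {{q2},{q2,q5},{q2,q6},{q2,q5,q6}}
  U356: {{q2,q6},{q2,q5,q6}}
  U456: {{q2,q6},{q2,q5,q6}}
  U1236: {{q1,q5,q7}}
  U2345: {{q2,q5,q6}}
  U2346: {{q2,q5},{q2,q5,q6}}
  U2356: {{q2,q5,q6}}
  U2456: {{q2,q5,q6}}
  U3456: {{q2,q6},{q2,q5,q6}}
  U23456: {{q2,q5,q6}}
C dims 9,16,14,6; δ0: rk 7, SNF 1^7; δ1: rk 9, SNF 1^9; δ2: rk 5, SNF 1^5
Ȟ^0: (9−7)−0=2 ⇒ Z^2
Ȟ^1: (16−9)−7=0 ⇒ 0
Ȟ^2: (14−5)−9=0 ⇒ 0


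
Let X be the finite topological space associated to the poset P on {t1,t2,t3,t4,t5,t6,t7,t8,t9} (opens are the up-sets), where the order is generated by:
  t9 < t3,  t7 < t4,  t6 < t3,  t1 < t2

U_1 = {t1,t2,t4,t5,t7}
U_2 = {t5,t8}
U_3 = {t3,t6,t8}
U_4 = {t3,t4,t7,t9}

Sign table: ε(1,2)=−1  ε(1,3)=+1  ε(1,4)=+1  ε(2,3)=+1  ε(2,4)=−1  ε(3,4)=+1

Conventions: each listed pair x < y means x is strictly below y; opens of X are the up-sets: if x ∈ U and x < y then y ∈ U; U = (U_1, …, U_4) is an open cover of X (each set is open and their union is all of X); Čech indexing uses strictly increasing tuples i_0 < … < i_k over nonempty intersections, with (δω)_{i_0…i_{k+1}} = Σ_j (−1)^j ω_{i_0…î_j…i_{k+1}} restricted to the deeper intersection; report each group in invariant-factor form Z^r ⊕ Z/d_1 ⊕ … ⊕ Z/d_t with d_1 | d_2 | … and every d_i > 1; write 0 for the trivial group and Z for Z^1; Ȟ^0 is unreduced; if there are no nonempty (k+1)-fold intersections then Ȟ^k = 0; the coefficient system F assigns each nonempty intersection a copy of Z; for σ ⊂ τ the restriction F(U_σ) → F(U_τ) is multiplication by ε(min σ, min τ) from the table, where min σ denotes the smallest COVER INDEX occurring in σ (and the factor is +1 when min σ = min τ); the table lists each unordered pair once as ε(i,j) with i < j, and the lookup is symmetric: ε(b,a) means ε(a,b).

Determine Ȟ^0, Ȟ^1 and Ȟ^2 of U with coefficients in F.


nerve simplices:
  U12={t5} U14={t4,t7} U23={t8} U34={t3}
C dims 4,4; δ0: rk 4, SNF 1^3·2
degree 0: 4−4−0 = 0 → Ȟ^0 ≅ 0
degree 1: 4−0−4 = 0 plus torsion [2] → Ȟ^1 ≅ Z/2
degree 2: 0−0−0 = 0 → Ȟ^2 ≅ 0

Ȟ^0(U;F) ≅ 0, Ȟ^1(U;F) ≅ Z/2 and Ȟ^2(U;F) ≅ 0


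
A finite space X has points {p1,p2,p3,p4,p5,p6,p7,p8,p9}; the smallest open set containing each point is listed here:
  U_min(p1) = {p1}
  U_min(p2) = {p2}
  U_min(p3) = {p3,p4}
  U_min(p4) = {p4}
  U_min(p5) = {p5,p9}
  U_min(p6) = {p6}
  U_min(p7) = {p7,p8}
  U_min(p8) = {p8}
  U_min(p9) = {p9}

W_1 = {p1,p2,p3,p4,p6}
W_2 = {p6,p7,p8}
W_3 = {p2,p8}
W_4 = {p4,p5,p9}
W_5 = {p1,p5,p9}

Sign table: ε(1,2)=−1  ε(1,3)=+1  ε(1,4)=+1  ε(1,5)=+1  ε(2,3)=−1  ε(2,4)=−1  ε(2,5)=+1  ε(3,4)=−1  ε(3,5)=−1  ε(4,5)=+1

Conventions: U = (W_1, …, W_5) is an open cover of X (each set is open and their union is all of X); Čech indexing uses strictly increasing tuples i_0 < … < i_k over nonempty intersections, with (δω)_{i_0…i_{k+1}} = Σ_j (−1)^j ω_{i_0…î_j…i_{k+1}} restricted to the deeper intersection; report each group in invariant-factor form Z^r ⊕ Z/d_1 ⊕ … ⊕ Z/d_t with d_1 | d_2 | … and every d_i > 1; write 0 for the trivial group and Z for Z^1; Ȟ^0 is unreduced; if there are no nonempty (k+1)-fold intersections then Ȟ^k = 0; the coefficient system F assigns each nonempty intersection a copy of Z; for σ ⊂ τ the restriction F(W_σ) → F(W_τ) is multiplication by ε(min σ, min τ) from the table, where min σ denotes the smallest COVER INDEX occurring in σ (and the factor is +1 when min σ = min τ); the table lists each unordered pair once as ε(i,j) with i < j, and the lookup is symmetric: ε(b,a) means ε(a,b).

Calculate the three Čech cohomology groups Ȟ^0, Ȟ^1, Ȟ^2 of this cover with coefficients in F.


nonempty overlaps:
  W12={p6} W13={p2} W14={p4} W15={p1} W23={p8} W45={p5,p9}
C dims 5,6; δ0: rk 4, SNF 1^4
degree 0: 5−4−0 = 1 → Ȟ^0 ≅ Z
degree 1: 6−0−4 = 2 → Ȟ^1 ≅ Z^2
degree 2: 0−0−0 = 0 → Ȟ^2 ≅ 0

Ȟ^0 = Z,  Ȟ^1 = Z^2,  Ȟ^2 = 0


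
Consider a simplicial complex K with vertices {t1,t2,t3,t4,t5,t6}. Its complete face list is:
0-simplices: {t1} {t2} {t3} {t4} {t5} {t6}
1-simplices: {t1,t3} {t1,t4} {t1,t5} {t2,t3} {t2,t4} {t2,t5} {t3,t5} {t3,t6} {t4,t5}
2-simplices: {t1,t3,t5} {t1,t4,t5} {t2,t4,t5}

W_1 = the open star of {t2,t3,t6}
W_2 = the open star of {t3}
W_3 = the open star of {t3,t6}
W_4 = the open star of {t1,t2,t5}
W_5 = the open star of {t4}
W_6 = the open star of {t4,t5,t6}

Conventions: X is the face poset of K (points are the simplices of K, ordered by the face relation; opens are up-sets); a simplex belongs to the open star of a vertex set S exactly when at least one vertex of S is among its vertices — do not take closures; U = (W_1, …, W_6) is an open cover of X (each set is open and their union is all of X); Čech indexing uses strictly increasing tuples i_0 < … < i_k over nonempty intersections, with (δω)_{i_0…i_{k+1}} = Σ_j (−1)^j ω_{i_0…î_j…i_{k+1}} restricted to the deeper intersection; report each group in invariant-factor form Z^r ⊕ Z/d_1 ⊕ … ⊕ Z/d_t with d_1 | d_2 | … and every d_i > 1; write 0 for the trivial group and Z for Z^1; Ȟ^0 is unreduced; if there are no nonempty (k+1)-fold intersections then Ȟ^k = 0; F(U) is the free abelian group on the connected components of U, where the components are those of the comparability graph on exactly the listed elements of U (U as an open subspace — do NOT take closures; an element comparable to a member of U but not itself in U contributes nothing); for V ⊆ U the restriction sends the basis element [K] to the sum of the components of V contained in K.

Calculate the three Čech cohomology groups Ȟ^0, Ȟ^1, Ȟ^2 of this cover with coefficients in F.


Ȟ^0 ≅ Z, Ȟ^1 ≅ Z and Ȟ^2 ≅ 0

nerve of the cover:
  W1={{t2},{t3},{t6},{t1,t3},{t2,t3},{t2,t4},{t2,t5},{t3,t5},{t3,t6},{t1,t3,t5},{t2,t4,t5}} W2={{t3},{t1,t3},{t2,t3},{t3,t5},{t3,t6},{t1,t3,t5}} W3={{t3},{t6},{t1,t3},{t2,t3},{t3,t5},{t3,t6},{t1,t3,t5}} W4={{t1},{t2},{t5},{t1,t3},{t1,t4},{t1,t5},{t2,t3},{t2,t4},{t2,t5},{t3,t5},{t4,t5},{t1,t3,t5},{t1,t4,t5},{t2,t4,t5}} W5={{t4},{t1,t4},{t2,t4},{t4,t5},{t1,t4,t5},{t2,t4,t5}} W6={{t4},{t5},{t6},{t1,t4},{t1,t5},{t2,t4},{t2,t5},{t3,t5},{t3,t6},{t4,t5},{t1,t3,t5},{t1,t4,t5},{t2,t4,t5}}
  W12={{t3},{t1,t3},{t2,t3},{t3,t5},{t3,t6},{t1,t3,t5}} W13={{t3},{t6},{t1,t3},{t2,t3},{t3,t5},{t3,t6},{t1,t3,t5}} W14={{t2},{t1,t3},{t2,t3},{t2,t4},{t2,t5},{t3,t5},{t1,t3,t5},{t2,t4,t5}} W15={{t2,t4},{t2,t4,t5}} W16={{t6},{t2,t4},{t2,t5},{t3,t5},{t3,t6},{t1,t3,t5},{t2,t4,t5}} W23={{t3},{t1,t3},{t2,t3},{t3,t5},{t3,t6},{t1,t3,t5}} W24={{t1,t3},{t2,t3},{t3,t5},{t1,t3,t5}} W26={{t3,t5},{t3,t6},{t1,t3,t5}} W34={{t1,t3},{t2,t3},{t3,t5},{t1,t3,t5}} W36={{t6},{t3,t5},{t3,t6},{t1,t3,t5}} W45={{t1,t4},{t2,t4},{t4,t5},{t1,t4,t5},{t2,t4,t5}} W46={{t5},{t1,t4},{t1,t5},{t2,t4},{t2,t5},{t3,t5},{t4,t5},{t1,t3,t5},{t1,t4,t5},{t2,t4,t5}} W56={{t4},{t1,t4},{t2,t4},{t4,t5},{t1,t4,t5},{t2,t4,t5}}
  W123={{t3},{t1,t3},{t2,t3},{t3,t5},{t3,t6},{t1,t3,t5}} W124={{t1,t3},{t2,t3},{t3,t5},{t1,t3,t5}} W126={{t3,t5},{t3,t6},{t1,t3,t5}} W134={{t1,t3},{t2,t3},{t3,t5},{t1,t3,t5}} W136={{t6},{t3,t5},{t3,t6},{t1,t3,t5}} W145={{t2,t4},{t2,t4,t5}} W146={{t2,t4},{t2,t5},{t3,t5},{t1,t3,t5},{t2,t4,t5}} W156={{t2,t4},{t2,t4,t5}} W234={{t1,t3},{t2,t3},{t3,t5},{t1,t3,t5}} W236={{t3,t5},{t3,t6},{t1,t3,t5}} W246={{t3,t5},{t1,t3,t5}} W346={{t3,t5},{t1,t3,t5}} W456={{t1,t4},{t2,t4},{t4,t5},{t1,t4,t5},{t2,t4,t5}}
  W1234={{t1,t3},{t2,t3},{t3,t5},{t1,t3,t5}} W1236={{t3,t5},{t3,t6},{t1,t3,t5}} W1246={{t3,t5},{t1,t3,t5}} W1346={{t3,t5},{t1,t3,t5}} W1456={{t2,t4},{t2,t4,t5}} W2346={{t3,t5},{t1,t3,t5}}
  W12346={{t3,t5},{t1,t3,t5}}
components per intersection:
  W1: {{t2},{t3},{t6},{t1,t3},{t2,t3},{t2,t4},{t2,t5},{t3,t5},{t3,t6},{t1,t3,t5},{t2,t4,t5}}
  W2: {{t3},{t1,t3},{t2,t3},{t3,t5},{t3,t6},{t1,t3,t5}}
  W3: {{t3},{t6},{t1,t3},{t2,t3},{t3,t5},{t3,t6},{t1,t3,t5}}
  W4: {{t1},{t2},{t5},{t1,t3},{t1,t4},{t1,t5},{t2,t3},{t2,t4},{t2,t5},{t3,t5},{t4,t5},{t1,t3,t5},{t1,t4,t5},{t2,t4,t5}}
  W5: {{t4},{t1,t4},{t2,t4},{t4,t5},{t1,t4,t5},{t2,t4,t5}}
  W6: {{t4},{t5},{t1,t4},{t1,t5},{t2,t4},{t2,t5},{t3,t5},{t4,t5},{t1,t3,t5},{t1,t4,t5},{t2,t4,t5}} {{t6},{t3,t6}}
  W12: {{t3},{t1,t3},{t2,t3},{t3,t5},{t3,t6},{t1,t3,t5}}
  W13: {{t3},{t6},{t1,t3},{t2,t3},{t3,t5},{t3,t6},{t1,t3,t5}}
  W14: {{t2},{t2,t3},{t2,t4},{t2,t5},{t2,t4,t5}} {{t1,t3},{t3,t5},{t1,t3,t5}}
  W15: {{t2,t4},{t2,t4,t5}}
  W16: {{t6},{t3,t6}} {{t2,t4},{t2,t5},{t2,t4,t5}} {{t3,t5},{t1,t3,t5}}
  W23: {{t3},{t1,t3},{t2,t3},{t3,t5},{t3,t6},{t1,t3,t5}}
  W24: {{t1,t3},{t3,t5},{t1,t3,t5}} {{t2,t3}}
  W26: {{t3,t5},{t1,t3,t5}} {{t3,t6}}
  W34: {{t1,t3},{t3,t5},{t1,t3,t5}} {{t2,t3}}
  W36: {{t6},{t3,t6}} {{t3,t5},{t1,t3,t5}}
  W45: {{t1,t4},{t2,t4},{t4,t5},{t1,t4,t5},{t2,t4,t5}}
  W46: {{t5},{t1,t4},{t1,t5},{t2,t4},{t2,t5},{t3,t5},{t4,t5},{t1,t3,t5},{t1,t4,t5},{t2,t4,t5}}
  W56: {{t4},{t1,t4},{t2,t4},{t4,t5},{t1,t4,t5},{t2,t4,t5}}
  W123: {{t3},{t1,t3},{t2,t3},{t3,t5},{t3,t6},{t1,t3,t5}}
  W124: {{t1,t3},{t3,t5},{t1,t3,t5}} {{t2,t3}}
  W126: {{t3,t5},{t1,t3,t5}} {{t3,t6}}
  W134: {{t1,t3},{t3,t5},{t1,t3,t5}} {{t2,t3}}
  W136: {{t6},{t3,t6}} {{t3,t5},{t1,t3,t5}}
  W145: {{t2,t4},{t2,t4,t5}}
  W146: {{t2,t4},{t2,t5},{t2,t4,t5}} {{t3,t5},{t1,t3,t5}}
  W156: {{t2,t4},{t2,t4,t5}}
  W234: {{t1,t3},{t3,t5},{t1,t3,t5}} {{t2,t3}}
  W236: {{t3,t5},{t1,t3,t5}} {{t3,t6}}
  W246: {{t3,t5},{t1,t3,t5}}
  W346: {{t3,t5},{t1,t3,t5}}
  W456: {{t1,t4},{t2,t4},{t4,t5},{t1,t4,t5},{t2,t4,t5}}
  W1234: {{t1,t3},{t3,t5},{t1,t3,t5}} {{t2,t3}}
  W1236: {{t3,t5},{t1,t3,t5}} {{t3,t6}}
  W1246: {{t3,t5},{t1,t3,t5}}
  W1346: {{t3,t5},{t1,t3,t5}}
  W1456: {{t2,t4},{t2,t4,t5}}
  W2346: {{t3,t5},{t1,t3,t5}}
  W12346: {{t3,t5},{t1,t3,t5}}
C dims 7,20,20,8; δ0: rk 6, SNF 1^6; δ1: rk 13, SNF 1^13; δ2: rk 7, SNF 1^7
Ȟ^0 = (7 − 6) − 0 = 1, so Ȟ^0 ≅ Z
Ȟ^1 = (20 − 13) − 6 = 1, so Ȟ^1 ≅ Z
Ȟ^2 = (20 − 7) − 13 = 0, so Ȟ^2 ≅ 0


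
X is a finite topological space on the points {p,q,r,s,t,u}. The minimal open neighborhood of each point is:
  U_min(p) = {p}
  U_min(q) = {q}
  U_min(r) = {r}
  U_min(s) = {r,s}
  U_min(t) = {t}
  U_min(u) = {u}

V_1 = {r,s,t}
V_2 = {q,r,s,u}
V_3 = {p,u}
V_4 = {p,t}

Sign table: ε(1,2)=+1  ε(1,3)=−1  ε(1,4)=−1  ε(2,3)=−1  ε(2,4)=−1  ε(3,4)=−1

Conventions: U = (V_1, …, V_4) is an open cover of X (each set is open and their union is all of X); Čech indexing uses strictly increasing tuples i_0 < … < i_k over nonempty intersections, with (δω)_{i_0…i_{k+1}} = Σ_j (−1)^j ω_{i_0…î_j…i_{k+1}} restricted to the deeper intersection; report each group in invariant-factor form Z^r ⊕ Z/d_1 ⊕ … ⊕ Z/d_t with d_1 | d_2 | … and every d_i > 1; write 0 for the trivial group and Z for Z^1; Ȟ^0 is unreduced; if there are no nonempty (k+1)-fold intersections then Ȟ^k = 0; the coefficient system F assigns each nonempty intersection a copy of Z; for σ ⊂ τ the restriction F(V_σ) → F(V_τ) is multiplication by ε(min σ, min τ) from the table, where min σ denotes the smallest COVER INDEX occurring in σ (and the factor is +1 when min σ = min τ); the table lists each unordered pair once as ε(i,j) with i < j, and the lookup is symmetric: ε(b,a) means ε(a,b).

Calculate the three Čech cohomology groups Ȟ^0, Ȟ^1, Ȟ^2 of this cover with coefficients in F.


nonempty intersections:
  V12={r,s} V14={t} V23={u} V34={p}
C dims 4,4; δ0: rk 4, SNF 1^3·2
Ȟ^0: (4−4)−0=0 ⇒ 0
Ȟ^1: (4−0)−4=0 plus torsion [2] ⇒ Z/2
Ȟ^2: (0−0)−0=0 ⇒ 0

Ȟ^0 ≅ 0, Ȟ^1 ≅ Z/2, Ȟ^2 ≅ 0


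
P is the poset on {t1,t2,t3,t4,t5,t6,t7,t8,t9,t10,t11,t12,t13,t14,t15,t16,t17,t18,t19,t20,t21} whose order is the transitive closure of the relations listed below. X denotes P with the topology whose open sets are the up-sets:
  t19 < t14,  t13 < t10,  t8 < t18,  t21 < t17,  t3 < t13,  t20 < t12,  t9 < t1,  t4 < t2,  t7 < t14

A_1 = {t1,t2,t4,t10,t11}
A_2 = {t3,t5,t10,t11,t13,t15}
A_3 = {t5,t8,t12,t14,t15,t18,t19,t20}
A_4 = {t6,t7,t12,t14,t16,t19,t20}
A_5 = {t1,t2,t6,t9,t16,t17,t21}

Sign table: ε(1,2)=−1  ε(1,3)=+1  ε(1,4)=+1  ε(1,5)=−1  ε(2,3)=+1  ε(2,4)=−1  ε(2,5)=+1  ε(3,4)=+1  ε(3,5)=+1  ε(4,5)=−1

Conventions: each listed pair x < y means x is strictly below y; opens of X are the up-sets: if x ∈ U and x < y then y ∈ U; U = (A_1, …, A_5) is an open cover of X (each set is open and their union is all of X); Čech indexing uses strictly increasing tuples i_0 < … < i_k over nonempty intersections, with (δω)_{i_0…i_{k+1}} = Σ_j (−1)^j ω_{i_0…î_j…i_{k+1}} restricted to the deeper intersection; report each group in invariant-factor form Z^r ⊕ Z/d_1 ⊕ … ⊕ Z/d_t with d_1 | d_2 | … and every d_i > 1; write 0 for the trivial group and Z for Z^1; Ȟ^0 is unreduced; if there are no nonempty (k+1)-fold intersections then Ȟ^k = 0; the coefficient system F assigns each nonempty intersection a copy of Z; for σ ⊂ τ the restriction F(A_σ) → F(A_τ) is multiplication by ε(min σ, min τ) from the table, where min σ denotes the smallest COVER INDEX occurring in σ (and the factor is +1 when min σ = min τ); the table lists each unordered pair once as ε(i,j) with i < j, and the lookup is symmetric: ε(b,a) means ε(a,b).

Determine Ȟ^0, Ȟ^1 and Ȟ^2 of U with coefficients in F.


Ȟ^0 ≅ 0, Ȟ^1 ≅ Z/2 and Ȟ^2 ≅ 0

intersection data:
  A12={t10,t11} A15={t1,t2} A23={t5,t15} A34={t12,t14,t19,t20} A45={t6,t16}
C dims 5,5; δ0: rk 5, SNF 1^4·2
Ȟ^0 = (5 − 5) − 0 = 0, so Ȟ^0 ≅ 0
Ȟ^1 = (5 − 0) − 5 = 0 plus torsion [2], so Ȟ^1 ≅ Z/2
Ȟ^2 = (0 − 0) − 0 = 0, so Ȟ^2 ≅ 0


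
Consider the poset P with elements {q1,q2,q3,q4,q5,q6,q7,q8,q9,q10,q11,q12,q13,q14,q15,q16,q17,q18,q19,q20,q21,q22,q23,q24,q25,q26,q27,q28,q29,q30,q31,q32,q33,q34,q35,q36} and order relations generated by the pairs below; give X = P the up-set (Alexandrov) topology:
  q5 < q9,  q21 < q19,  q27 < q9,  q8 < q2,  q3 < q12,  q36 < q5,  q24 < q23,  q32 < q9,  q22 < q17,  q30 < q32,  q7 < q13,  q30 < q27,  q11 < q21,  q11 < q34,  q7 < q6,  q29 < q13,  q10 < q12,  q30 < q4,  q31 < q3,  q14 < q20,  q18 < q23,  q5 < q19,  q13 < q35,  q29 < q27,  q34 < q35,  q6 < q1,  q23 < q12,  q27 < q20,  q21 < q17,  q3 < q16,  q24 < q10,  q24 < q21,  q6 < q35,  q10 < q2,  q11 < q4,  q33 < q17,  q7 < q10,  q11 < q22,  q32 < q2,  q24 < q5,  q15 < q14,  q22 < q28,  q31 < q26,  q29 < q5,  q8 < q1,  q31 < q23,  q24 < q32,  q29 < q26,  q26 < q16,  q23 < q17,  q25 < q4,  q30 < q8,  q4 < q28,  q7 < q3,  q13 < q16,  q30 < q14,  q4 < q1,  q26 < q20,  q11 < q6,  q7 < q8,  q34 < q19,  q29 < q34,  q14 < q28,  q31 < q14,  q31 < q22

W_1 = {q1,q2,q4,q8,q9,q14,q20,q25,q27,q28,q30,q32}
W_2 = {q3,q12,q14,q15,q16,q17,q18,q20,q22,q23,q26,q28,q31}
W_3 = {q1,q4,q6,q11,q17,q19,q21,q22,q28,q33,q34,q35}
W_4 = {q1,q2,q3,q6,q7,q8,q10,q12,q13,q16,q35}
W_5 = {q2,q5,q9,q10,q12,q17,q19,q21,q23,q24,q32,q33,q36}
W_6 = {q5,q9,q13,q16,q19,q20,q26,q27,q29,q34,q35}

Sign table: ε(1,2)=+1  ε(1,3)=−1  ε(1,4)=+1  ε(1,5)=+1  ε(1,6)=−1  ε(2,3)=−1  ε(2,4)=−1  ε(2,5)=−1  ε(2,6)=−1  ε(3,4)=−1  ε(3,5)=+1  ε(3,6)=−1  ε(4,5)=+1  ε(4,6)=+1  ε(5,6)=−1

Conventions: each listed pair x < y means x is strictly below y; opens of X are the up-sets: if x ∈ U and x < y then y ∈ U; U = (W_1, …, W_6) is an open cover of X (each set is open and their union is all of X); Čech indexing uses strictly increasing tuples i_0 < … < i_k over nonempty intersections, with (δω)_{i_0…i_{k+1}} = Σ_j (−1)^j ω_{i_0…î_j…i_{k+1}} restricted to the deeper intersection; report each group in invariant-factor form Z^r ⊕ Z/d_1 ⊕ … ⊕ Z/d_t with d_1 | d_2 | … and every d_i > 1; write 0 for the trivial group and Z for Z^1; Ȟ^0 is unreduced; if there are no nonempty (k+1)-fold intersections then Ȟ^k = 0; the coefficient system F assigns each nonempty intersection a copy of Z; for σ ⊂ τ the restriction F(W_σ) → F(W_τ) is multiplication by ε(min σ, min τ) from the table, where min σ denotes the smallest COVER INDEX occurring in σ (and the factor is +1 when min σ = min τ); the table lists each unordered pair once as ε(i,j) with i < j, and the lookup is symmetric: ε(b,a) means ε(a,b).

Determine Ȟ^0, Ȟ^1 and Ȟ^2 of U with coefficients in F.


Ȟ^0 = 0, Ȟ^1 = Z/2, Ȟ^2 = Z

nonempty overlaps:
  W12={q14,q20,q28} W13={q1,q4,q28} W14={q1,q2,q8} W15={q2,q9,q32} W16={q9,q20,q27} W23={q17,q22,q28} W24={q3,q12,q16} W25={q12,q17,q23} W26={q16,q20,q26} W34={q1,q6,q35} W35={q17,q19,q21,q33} W36={q19,q34,q35} W45={q2,q10,q12} W46={q13,q16,q35} W56={q5,q9,q19}
  W123={q28} W126={q20} W134={q1} W145={q2} W156={q9} W235={q17} W245={q12} W246={q16} W346={q35} W356={q19}
C dims 6,15,10; δ0: rk 6, SNF 1^5·2; δ1: rk 9, SNF 1^9
degree 0: 6−6−0 = 0 → Ȟ^0 ≅ 0
degree 1: 15−9−6 = 0 plus torsion [2] → Ȟ^1 ≅ Z/2
degree 2: 10−0−9 = 1 → Ȟ^2 ≅ Z


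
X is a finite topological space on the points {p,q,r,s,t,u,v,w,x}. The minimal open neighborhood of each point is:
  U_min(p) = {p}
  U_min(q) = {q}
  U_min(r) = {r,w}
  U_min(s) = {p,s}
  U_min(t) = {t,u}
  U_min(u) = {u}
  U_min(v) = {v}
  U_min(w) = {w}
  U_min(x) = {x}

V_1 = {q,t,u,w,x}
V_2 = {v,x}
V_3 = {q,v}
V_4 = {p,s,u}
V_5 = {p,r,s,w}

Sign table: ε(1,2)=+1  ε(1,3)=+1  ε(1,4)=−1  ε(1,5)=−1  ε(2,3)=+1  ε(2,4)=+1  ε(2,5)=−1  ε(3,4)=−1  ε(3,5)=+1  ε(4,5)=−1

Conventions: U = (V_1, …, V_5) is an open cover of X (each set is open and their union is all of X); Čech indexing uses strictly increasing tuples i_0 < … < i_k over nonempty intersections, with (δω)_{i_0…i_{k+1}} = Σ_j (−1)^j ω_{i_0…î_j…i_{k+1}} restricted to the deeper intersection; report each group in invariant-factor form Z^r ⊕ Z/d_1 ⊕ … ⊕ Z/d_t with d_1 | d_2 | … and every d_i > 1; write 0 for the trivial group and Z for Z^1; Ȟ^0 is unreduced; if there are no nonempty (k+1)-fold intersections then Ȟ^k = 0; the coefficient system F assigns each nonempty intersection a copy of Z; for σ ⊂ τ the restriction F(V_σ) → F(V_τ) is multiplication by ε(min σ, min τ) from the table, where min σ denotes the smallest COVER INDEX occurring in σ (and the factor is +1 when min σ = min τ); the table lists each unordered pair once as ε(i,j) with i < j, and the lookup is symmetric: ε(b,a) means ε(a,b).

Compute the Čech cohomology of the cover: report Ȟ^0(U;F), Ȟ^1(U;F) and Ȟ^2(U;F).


Ȟ^0 = 0, Ȟ^1 = Z ⊕ Z/2, Ȟ^2 = 0

nonempty intersections:
  V12={x} V13={q} V14={u} V15={w} V23={v} V45={p,s}
C dims 5,6; δ0: rk 5, SNF 1^4·2
Ȟ^0: (5−5)−0=0 ⇒ 0
Ȟ^1: (6−0)−5=1 plus torsion [2] ⇒ Z ⊕ Z/2
Ȟ^2: (0−0)−0=0 ⇒ 0


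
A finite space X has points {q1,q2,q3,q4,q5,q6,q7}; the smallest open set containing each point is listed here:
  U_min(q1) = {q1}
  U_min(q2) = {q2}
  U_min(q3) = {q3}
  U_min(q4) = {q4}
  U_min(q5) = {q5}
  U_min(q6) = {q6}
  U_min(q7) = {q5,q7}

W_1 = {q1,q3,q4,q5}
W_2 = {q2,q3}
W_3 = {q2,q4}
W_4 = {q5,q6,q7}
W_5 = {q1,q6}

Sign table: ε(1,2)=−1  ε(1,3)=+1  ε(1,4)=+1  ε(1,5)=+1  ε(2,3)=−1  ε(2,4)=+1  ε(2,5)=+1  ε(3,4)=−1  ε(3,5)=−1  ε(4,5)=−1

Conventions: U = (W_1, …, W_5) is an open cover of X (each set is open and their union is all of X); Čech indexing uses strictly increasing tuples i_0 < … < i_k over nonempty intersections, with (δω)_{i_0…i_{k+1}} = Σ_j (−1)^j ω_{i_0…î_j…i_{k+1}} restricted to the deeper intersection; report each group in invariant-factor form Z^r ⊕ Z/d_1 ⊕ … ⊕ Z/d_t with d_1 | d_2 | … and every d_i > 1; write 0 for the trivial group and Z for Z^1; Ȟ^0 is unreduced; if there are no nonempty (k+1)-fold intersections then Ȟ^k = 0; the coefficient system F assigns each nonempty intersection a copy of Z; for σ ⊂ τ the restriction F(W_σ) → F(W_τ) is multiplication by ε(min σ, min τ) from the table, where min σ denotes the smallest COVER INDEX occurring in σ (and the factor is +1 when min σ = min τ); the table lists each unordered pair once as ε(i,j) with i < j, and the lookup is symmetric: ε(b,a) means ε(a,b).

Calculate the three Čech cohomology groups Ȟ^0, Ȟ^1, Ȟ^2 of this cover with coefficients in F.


Ȟ^0 = 0, Ȟ^1 = Z ⊕ Z/2 and Ȟ^2 = 0

cover nerve:
  W12={q3} W13={q4} W14={q5} W15={q1} W23={q2} W45={q6}
C dims 5,6; δ0: rk 5, SNF 1^4·2
Ȟ^0: (5−5)−0=0 ⇒ 0
Ȟ^1: (6−0)−5=1 plus torsion [2] ⇒ Z ⊕ Z/2
Ȟ^2: (0−0)−0=0 ⇒ 0


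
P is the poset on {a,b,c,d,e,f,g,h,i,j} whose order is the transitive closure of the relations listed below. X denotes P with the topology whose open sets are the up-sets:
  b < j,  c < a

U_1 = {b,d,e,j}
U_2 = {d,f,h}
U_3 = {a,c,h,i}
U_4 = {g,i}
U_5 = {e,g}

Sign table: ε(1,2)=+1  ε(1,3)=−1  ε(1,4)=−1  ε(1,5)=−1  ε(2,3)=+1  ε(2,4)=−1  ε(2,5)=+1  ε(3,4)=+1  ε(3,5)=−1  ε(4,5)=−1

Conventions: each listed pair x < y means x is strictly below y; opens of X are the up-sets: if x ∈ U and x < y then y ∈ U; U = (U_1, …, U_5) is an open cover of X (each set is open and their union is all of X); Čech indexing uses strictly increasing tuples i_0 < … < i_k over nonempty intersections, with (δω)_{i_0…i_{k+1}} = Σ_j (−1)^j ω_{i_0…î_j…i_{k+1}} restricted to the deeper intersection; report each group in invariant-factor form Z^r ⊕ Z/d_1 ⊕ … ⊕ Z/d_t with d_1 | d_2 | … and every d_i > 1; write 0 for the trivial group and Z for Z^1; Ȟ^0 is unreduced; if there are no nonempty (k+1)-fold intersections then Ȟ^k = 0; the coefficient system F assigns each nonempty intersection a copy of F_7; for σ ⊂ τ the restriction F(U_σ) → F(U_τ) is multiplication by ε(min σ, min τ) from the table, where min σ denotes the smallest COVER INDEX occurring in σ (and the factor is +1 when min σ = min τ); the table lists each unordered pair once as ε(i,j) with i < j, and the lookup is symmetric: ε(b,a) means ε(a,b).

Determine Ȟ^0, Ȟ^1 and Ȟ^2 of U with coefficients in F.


nerve of the cover:
  U12={d} U15={e} U23={h} U34={i} U45={g}
C dims 5,5; δ0: rk_F7 4
Ȟ^0 = (5 − 4) − 0 = 1, so Ȟ^0 ≅ Z/7
Ȟ^1 = (5 − 0) − 4 = 1, so Ȟ^1 ≅ Z/7
Ȟ^2 = (0 − 0) − 0 = 0, so Ȟ^2 ≅ 0

Ȟ^0 ≅ Z/7,  Ȟ^1 ≅ Z/7,  Ȟ^2 ≅ 0


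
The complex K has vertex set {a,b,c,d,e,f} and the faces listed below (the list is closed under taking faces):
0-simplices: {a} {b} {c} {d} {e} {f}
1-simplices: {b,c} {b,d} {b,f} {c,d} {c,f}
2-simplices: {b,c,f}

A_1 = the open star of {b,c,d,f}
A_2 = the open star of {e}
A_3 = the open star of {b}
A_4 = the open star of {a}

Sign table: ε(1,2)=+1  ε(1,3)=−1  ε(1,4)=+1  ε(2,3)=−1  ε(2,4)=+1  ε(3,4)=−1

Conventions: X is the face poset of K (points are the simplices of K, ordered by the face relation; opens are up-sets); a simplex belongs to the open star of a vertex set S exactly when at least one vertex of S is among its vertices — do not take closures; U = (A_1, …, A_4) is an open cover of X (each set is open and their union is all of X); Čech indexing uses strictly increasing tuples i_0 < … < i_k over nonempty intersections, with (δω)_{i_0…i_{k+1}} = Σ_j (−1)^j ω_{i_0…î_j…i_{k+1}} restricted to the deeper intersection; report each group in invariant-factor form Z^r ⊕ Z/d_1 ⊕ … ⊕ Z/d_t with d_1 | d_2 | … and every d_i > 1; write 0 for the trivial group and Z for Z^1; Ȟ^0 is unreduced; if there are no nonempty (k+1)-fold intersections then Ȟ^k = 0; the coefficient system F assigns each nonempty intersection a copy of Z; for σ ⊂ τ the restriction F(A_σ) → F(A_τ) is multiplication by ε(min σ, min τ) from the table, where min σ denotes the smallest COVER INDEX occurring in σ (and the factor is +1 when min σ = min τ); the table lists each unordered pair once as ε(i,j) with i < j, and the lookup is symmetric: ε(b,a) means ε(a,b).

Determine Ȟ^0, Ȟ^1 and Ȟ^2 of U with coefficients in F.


nerve simplices:
  A1={{b},{c},{d},{f},{b,c},{b,d},{b,f},{c,d},{c,f},{b,c,f}} A2={{e}} A3={{b},{b,c},{b,d},{b,f},{b,c,f}} A4={{a}}
  A13={{b},{b,c},{b,d},{b,f},{b,c,f}}
C dims 4,1; δ0: rk 1, SNF 1^1
degree 0: 4−1−0 = 3 → Ȟ^0 ≅ Z^3
degree 1: 1−0−1 = 0 → Ȟ^1 ≅ 0
degree 2: 0−0−0 = 0 → Ȟ^2 ≅ 0

Ȟ^0 ≅ Z^3, Ȟ^1 ≅ 0, Ȟ^2 ≅ 0


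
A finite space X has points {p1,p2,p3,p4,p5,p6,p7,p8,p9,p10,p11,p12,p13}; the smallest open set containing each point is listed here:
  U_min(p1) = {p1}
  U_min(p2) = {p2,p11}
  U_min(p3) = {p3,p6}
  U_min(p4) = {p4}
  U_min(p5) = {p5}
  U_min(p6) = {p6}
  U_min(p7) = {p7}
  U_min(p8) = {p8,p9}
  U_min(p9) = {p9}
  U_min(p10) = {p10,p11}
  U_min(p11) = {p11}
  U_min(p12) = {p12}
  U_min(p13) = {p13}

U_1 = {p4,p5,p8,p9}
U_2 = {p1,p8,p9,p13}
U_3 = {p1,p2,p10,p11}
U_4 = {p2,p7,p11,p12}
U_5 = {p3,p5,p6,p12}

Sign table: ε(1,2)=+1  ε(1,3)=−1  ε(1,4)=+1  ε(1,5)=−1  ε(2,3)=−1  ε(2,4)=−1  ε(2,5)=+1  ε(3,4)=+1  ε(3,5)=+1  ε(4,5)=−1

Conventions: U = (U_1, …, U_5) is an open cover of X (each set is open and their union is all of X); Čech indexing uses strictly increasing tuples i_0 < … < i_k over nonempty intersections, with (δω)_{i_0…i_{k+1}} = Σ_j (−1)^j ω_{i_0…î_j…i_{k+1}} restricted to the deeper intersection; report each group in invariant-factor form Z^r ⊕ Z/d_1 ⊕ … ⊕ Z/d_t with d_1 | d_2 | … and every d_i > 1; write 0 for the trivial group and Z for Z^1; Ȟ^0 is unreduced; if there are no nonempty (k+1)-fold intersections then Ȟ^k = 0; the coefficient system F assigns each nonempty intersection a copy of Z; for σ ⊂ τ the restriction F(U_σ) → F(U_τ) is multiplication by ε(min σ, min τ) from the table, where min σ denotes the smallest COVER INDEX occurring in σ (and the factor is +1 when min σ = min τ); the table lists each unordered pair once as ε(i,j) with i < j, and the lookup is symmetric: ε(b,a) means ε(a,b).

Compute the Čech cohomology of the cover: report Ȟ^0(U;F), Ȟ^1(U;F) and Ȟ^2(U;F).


intersection data:
  U12={p8,p9} U15={p5} U23={p1} U34={p2,p11} U45={p12}
C dims 5,5; δ0: rk 5, SNF 1^4·2
Ȟ^0 = (5 − 5) − 0 = 0, so Ȟ^0 ≅ 0
Ȟ^1 = (5 − 0) − 5 = 0 plus torsion [2], so Ȟ^1 ≅ Z/2
Ȟ^2 = (0 − 0) − 0 = 0, so Ȟ^2 ≅ 0

Ȟ^0 = 0; Ȟ^1 = Z/2; Ȟ^2 = 0


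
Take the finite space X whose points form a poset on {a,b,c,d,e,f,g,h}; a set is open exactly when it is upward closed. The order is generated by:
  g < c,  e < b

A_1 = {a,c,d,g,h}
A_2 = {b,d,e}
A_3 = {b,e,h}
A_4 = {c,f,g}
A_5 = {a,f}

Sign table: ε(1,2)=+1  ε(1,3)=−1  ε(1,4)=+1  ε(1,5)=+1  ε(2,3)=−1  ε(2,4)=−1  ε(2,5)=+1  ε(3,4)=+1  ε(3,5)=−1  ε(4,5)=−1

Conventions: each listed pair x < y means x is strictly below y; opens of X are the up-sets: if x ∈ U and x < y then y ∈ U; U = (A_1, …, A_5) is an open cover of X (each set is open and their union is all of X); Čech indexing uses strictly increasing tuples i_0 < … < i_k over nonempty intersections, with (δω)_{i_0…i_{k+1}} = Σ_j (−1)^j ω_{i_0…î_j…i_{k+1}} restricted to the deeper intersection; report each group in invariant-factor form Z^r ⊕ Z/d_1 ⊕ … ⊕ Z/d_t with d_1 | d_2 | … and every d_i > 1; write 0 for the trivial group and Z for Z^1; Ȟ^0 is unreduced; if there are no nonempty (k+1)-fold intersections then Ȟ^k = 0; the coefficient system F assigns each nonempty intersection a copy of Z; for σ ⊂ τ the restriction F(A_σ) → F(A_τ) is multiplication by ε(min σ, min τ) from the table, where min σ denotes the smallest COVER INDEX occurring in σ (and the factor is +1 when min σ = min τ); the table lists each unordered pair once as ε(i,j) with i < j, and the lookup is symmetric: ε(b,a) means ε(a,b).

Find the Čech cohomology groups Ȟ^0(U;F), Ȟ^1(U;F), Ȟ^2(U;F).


Ȟ^0 ≅ 0, Ȟ^1 ≅ Z ⊕ Z/2 and Ȟ^2 ≅ 0

cover nerve:
  A12={d} A13={h} A14={c,g} A15={a} A23={b,e} A45={f}
C dims 5,6; δ0: rk 5, SNF 1^4·2
Ȟ^0: (5−5)−0=0 ⇒ 0
Ȟ^1: (6−0)−5=1 plus torsion [2] ⇒ Z ⊕ Z/2
Ȟ^2: (0−0)−0=0 ⇒ 0


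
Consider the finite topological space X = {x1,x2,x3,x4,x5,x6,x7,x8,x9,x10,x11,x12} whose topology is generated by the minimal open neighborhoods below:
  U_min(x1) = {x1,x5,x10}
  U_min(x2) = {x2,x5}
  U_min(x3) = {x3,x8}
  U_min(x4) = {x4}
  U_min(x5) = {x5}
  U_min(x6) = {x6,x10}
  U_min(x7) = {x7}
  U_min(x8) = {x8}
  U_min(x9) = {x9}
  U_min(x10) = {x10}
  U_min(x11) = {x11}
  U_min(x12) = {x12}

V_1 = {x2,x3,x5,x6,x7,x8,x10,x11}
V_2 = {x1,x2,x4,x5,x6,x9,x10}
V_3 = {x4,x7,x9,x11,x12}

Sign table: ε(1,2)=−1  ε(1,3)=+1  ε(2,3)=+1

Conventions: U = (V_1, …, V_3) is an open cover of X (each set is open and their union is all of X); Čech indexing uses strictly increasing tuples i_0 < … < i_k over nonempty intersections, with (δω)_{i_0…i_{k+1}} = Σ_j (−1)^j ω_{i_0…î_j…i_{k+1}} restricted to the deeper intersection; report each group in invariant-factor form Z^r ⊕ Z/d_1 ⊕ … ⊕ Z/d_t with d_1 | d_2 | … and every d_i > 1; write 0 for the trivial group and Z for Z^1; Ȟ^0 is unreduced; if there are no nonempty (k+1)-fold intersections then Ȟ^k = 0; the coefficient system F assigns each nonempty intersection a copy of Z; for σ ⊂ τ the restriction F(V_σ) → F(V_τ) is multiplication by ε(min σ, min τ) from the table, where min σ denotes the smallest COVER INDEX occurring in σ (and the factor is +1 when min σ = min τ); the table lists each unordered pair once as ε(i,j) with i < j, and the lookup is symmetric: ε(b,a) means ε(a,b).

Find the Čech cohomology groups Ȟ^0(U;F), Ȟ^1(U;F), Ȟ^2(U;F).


Ȟ^0 = 0,  Ȟ^1 = Z/2,  Ȟ^2 = 0

nonempty intersections:
  V12={x2,x5,x6,x10} V13={x7,x11} V23={x4,x9}
C dims 3,3; δ0: rk 3, SNF 1^2·2
Ȟ^0: (3−3)−0=0 ⇒ 0
Ȟ^1: (3−0)−3=0 plus torsion [2] ⇒ Z/2
Ȟ^2: (0−0)−0=0 ⇒ 0
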